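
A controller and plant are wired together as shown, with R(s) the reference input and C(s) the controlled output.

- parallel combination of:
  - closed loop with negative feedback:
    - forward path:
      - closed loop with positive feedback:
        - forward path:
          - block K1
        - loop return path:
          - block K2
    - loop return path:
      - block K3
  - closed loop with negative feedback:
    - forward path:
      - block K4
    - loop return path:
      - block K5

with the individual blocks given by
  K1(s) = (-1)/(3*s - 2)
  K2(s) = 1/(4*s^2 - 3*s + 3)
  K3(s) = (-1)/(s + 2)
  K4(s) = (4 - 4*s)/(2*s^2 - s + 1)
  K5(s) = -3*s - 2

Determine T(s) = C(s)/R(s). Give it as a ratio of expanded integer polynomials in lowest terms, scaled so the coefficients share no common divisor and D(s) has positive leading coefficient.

Step 1: close the feedback loop around K1, K2, giving (-4*s^2 + 3*s - 3)/(12*s^3 - 17*s^2 + 15*s - 5)
Step 2: feedback reduction of [K1/(1-K1*K2)], K3, giving (-4*s^3 - 5*s^2 + 3*s - 6)/(12*s^4 + 7*s^3 - 15*s^2 + 22*s - 7)
Step 3: apply the feedback formula to K4, K5, giving (4 - 4*s)/(14*s^2 - 5*s - 7)
Step 4: reduce the parallel group [[K1/(1-K1*K2)]/(1+[K1/(1-K1*K2)]*K3)], [K4/(1+K4*K5)]; the result is T(s) itself (integer coefficients, no common factor, positive leading denominator coefficient)

Answer: (-104*s^5 - 30*s^4 + 183*s^3 - 212*s^2 + 125*s + 14)/(168*s^6 + 38*s^5 - 329*s^4 + 334*s^3 - 103*s^2 - 119*s + 49)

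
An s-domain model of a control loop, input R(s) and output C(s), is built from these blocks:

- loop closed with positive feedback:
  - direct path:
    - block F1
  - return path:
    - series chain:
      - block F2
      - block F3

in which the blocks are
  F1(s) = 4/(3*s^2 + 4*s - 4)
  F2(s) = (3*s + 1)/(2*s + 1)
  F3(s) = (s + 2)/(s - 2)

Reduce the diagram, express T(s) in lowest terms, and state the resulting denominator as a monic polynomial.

Step 1: multiply F2, F3 (series) gives (3*s^2 + 7*s + 2)/(2*s^2 - 3*s - 2)
Step 2: reduce the feedback loop with forward F1 and return (F2*F3) gives (8*s^2 - 12*s - 8)/(6*s^4 - s^3 - 38*s^2 - 24*s)
Step 2 gives the fully reduced T(s), with no common factor left to cancel. The denominator's leading coefficient is 6, so divide each of its coefficients by 6 to get the monic form.

Hence the answer: s^4 - s^3/6 - 19*s^2/3 - 4*s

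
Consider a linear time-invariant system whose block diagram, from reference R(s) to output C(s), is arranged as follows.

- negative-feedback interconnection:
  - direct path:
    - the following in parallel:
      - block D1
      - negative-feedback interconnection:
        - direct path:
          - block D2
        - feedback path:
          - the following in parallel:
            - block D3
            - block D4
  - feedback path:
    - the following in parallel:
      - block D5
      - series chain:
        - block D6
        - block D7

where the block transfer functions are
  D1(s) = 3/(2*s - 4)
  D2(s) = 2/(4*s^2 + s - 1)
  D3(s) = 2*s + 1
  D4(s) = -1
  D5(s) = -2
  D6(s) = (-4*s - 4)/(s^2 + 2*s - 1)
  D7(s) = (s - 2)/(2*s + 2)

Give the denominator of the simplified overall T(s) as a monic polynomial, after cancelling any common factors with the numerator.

First reduce the diagram to T(s).

Step 1. combine D3, D4 in parallel gives 2*s
Step 2. reduce the feedback loop with forward D2 and return (D3+D4) gives 2/(4*s^2 + 5*s - 1)
Step 3. reduce the parallel group D1, [D2/(1+D2*(D3+D4))] gives (12*s^2 + 19*s - 11)/(8*s^3 - 6*s^2 - 22*s + 4)
Step 4. cascade D6, D7 gives (4 - 2*s)/(s^2 + 2*s - 1)
Step 5. sum the parallel branches D5, (D6*D7) gives (-2*s^2 - 6*s + 6)/(s^2 + 2*s - 1)
Step 6. apply the feedback formula to (D1+[D2/(1+D2*(D3+D4))]), (D5+(D6*D7)) gives (12*s^4 + 43*s^3 + 15*s^2 - 41*s + 11)/(8*s^5 - 14*s^4 - 152*s^3 - 54*s^2 + 210*s - 70)
T(s) is the step-6 result (common factors already cancelled). Leading coefficient of the denominator: 8. Divide through by 8 for the monic polynomial.

Answer: s^5 - 7*s^4/4 - 19*s^3 - 27*s^2/4 + 105*s/4 - 35/4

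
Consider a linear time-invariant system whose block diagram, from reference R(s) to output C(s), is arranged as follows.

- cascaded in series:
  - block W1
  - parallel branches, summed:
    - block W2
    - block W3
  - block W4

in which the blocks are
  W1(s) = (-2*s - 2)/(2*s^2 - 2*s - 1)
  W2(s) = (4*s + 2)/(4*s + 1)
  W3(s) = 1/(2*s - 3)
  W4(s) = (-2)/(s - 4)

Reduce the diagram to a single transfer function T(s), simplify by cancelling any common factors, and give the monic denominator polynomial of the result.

[1] sum the parallel branches W2, W3 gives (8*s^2 - 4*s - 5)/(8*s^2 - 10*s - 3)
[2] reduce the series chain W1, (W2+W3), W4 gives (32*s^3 + 16*s^2 - 36*s - 20)/(16*s^5 - 100*s^4 + 150*s^3 - 8*s^2 - 61*s - 12)
That last expression is T(s), already simplified. Scaling its denominator by 1/16 (the reciprocal of the leading coefficient) yields the monic denominator.

Hence the answer: s^5 - 25*s^4/4 + 75*s^3/8 - s^2/2 - 61*s/16 - 3/4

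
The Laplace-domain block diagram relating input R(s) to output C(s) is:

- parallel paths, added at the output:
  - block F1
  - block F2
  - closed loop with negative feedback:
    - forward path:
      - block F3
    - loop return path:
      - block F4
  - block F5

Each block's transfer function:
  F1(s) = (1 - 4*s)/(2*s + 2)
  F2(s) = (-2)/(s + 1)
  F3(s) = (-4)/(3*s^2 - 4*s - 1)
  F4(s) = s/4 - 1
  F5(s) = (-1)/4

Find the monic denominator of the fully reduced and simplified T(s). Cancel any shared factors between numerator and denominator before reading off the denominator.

The answer is s^3 - 2*s^2/3 - 2*s/3 + 1.

Reasoning:
Step 1 - feedback reduction of F3, F4; result (-4)/(3*s^2 - 5*s + 3)
Step 2 - add F1, F2, [F3/(1+F3*F4)], F5 (parallel); result (-27*s^3 + 24*s^2 - 8*s - 37)/(12*s^3 - 8*s^2 - 8*s + 12)
That last expression is T(s), already simplified. Scaling its denominator by 1/12 (the reciprocal of the leading coefficient) yields the monic denominator.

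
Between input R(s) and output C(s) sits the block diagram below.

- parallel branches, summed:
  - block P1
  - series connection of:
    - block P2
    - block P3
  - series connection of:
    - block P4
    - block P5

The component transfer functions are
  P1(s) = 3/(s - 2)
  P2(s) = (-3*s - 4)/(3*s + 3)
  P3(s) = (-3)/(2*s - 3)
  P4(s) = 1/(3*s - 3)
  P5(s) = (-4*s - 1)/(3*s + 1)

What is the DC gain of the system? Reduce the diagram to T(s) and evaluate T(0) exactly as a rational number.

Step 1 - reduce the series chain P2, P3; result (3*s + 4)/(2*s^2 - s - 3)
Step 2 - reduce the series chain P4, P5; result (-4*s - 1)/(9*s^2 - 6*s - 3)
Step 3 - add P1, (P2*P3), (P4*P5) (parallel); result (73*s^4 - 81*s^3 - 141*s^2 + 94*s + 45)/(18*s^5 - 57*s^4 + 15*s^3 + 75*s^2 - 33*s - 18)
Step 3 gives the overall T(s). Then T(0) = 45/(-18) = -5/2.

Final answer: -5/2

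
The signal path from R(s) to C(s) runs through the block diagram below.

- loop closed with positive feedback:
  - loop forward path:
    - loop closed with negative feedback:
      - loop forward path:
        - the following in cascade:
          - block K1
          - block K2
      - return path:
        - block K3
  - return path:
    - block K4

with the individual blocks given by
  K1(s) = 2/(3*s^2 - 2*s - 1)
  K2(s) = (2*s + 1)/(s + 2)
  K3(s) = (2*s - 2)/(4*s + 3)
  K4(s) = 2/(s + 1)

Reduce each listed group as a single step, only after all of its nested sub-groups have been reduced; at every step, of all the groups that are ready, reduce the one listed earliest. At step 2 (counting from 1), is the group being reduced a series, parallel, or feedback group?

[1] reduce the series chain K1, K2
[2] reduce the feedback loop with forward (K1*K2) and return K3
[3] feedback reduction of [(K1*K2)/(1+(K1*K2)*K3)], K4
At step 2 the group reduced is feedback.

Hence the answer: feedback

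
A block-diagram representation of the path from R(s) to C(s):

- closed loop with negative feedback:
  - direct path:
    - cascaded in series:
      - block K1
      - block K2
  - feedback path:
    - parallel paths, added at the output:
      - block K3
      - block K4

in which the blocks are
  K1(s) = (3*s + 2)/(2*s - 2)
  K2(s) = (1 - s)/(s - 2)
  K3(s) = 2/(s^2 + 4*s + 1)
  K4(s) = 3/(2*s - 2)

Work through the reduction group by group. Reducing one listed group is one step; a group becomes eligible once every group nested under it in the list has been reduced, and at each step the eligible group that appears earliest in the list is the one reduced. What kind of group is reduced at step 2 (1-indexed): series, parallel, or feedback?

The answer is parallel.

Reasoning:
Step 1 - reduce the series chain K1, K2
Step 2 - combine K3, K4 in parallel
Step 3 - apply the feedback formula to (K1*K2), (K3+K4)
Step 2: parallel.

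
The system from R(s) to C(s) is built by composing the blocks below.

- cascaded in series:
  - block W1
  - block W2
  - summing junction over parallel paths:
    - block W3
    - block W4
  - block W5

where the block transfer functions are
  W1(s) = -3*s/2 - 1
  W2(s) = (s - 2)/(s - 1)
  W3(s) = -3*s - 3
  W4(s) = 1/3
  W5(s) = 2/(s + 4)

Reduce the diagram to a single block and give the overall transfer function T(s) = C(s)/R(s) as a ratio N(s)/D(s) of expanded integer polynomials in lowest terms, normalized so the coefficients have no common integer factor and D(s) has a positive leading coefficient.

The answer is (27*s^3 - 12*s^2 - 68*s - 32)/(3*s^2 + 9*s - 12).

Reasoning:
Step 1. combine W3, W4 in parallel: -3*s - 8/3
Step 2. combine W1, W2, (W3+W4), W5 in series - this is the overall T(s), already in the required normalized form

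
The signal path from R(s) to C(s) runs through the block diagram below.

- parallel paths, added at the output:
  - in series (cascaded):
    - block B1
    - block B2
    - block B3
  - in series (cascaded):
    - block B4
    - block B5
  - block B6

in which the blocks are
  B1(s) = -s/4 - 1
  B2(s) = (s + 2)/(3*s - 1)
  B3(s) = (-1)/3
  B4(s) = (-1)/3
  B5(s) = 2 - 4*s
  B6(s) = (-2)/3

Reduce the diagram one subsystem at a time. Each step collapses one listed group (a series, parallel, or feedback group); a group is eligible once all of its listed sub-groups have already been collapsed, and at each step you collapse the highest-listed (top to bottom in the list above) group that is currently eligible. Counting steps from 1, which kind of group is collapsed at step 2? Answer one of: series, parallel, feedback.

[1] multiply B1, B2, B3 (series)
[2] combine B4, B5 in series
[3] add (B1*B2*B3), (B4*B5), B6 (parallel)
So the answer for step 2 is series.

Hence the answer: series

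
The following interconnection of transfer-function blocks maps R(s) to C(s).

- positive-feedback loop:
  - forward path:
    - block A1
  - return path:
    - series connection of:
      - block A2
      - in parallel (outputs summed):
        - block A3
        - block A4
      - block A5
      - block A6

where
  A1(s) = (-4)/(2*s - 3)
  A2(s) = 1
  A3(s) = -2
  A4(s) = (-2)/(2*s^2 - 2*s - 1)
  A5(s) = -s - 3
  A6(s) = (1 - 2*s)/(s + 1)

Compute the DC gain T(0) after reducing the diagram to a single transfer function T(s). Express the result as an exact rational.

The answer is 4/3.

Reasoning:
[1] add A3, A4 (parallel) -> (-4*s^2 + 4*s)/(2*s^2 - 2*s - 1)
[2] cascade A2, (A3+A4), A5, A6 -> (-8*s^4 - 12*s^3 + 32*s^2 - 12*s)/(2*s^3 - 3*s - 1)
[3] reduce the feedback loop with forward A1 and return (A2*(A3+A4)*A5*A6) -> (8*s^3 - 12*s - 4)/(28*s^4 + 54*s^3 - 122*s^2 + 41*s - 3)
Evaluating the step-3 result (the overall T(s)) at s = 0 gives T(0) = -4/(-3) = 4/3.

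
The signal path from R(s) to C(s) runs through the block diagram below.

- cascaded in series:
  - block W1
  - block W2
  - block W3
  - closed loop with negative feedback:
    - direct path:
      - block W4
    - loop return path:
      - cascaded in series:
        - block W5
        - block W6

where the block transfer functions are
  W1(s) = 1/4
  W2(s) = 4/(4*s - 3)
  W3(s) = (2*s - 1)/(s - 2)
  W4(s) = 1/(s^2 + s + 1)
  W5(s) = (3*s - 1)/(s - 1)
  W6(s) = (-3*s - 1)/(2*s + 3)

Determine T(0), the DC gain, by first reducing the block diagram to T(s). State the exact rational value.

1. reduce the series chain W5, W6: (1 - 9*s^2)/(2*s^2 + s - 3)
2. apply the feedback formula to W4, (W5*W6): (2*s^2 + s - 3)/(2*s^4 + 3*s^3 - 9*s^2 - 2*s - 2)
3. combine W1, W2, W3, [W4/(1+W4*(W5*W6))] in series: (4*s^3 - 7*s + 3)/(8*s^6 - 10*s^5 - 57*s^4 + 109*s^3 - 40*s^2 + 10*s - 12)
Step 3 gives the overall T(s). Then T(0) = 3/(-12) = -1/4.

Answer: -1/4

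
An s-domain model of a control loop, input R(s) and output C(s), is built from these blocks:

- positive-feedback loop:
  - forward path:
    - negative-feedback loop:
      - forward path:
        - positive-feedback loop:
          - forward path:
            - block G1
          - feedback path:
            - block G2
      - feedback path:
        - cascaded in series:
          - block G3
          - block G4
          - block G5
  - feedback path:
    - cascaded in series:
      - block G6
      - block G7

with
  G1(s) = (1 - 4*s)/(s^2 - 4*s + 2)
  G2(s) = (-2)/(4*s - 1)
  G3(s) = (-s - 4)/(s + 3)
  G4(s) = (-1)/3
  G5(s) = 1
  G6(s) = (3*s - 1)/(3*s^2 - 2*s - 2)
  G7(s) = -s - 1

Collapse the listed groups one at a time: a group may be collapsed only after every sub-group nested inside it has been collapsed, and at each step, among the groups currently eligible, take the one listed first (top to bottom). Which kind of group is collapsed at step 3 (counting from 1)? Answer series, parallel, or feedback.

The answer is feedback.

Reasoning:
(1) reduce the feedback loop with forward G1 and return G2
(2) series reduction of G3, G4, G5
(3) collapse the loop ([G1/(1-G1*G2)] forward, (G3*G4*G5) return)
(4) reduce the series chain G6, G7
(5) reduce the feedback loop with forward [[G1/(1-G1*G2)]/(1+[G1/(1-G1*G2)]*(G3*G4*G5))] and return (G6*G7)
Step 3 collapses a feedback group.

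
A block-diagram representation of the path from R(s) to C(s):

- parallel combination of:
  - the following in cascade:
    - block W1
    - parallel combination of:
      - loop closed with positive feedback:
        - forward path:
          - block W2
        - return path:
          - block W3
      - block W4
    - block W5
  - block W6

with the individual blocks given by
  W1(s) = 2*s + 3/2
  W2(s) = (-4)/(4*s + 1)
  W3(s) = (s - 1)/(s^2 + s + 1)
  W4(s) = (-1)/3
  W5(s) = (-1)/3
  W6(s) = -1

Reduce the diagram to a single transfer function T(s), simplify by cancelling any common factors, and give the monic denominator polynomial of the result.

The answer is s^3 + 5*s^2/4 + 9*s/4 - 3/4.

Reasoning:
Step 1. feedback reduction of W2, W3; result (-4*s^2 - 4*s - 4)/(4*s^3 + 5*s^2 + 9*s - 3)
Step 2. add [W2/(1-W2*W3)], W4 (parallel); result (-4*s^3 - 17*s^2 - 21*s - 9)/(12*s^3 + 15*s^2 + 27*s - 9)
Step 3. series reduction of W1, ([W2/(1-W2*W3)]+W4), W5; result (16*s^4 + 80*s^3 + 135*s^2 + 99*s + 27)/(72*s^3 + 90*s^2 + 162*s - 54)
Step 4. add (W1*([W2/(1-W2*W3)]+W4)*W5), W6 (parallel); result (16*s^4 + 8*s^3 + 45*s^2 - 63*s + 81)/(72*s^3 + 90*s^2 + 162*s - 54)
T(s) is the step-4 result (common factors already cancelled). Leading coefficient of the denominator: 72. Divide through by 72 for the monic polynomial.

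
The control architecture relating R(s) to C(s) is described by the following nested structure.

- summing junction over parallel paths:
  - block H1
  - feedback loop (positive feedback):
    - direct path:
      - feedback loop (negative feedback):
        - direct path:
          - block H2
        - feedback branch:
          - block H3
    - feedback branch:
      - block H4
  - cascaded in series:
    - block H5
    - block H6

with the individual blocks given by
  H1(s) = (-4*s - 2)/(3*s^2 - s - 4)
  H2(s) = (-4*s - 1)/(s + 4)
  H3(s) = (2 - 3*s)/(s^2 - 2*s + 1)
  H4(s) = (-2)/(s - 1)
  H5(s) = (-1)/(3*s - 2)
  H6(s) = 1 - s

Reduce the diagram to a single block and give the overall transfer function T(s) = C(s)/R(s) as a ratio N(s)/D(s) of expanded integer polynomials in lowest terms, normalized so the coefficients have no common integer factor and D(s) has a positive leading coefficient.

Step 1: collapse the loop (H2 forward, H3 return); result (-4*s^3 + 7*s^2 - 2*s - 1)/(s^3 + 14*s^2 - 12*s + 2)
Step 2: close the feedback loop around [H2/(1+H2*H3)], H4; result (-4*s^3 + 7*s^2 - 2*s - 1)/(s^3 + 6*s^2 - 6*s + 4)
Step 3: multiply H5, H6 (series); result (s - 1)/(3*s - 2)
Step 4: parallel reduction of H1, [[H2/(1+H2*H3)]/(1-[H2/(1+H2*H3)]*H4)], (H5*H6) - this is the overall T(s), already in the required normalized form

Hence the answer: (-33*s^6 + 101*s^5 - 156*s^4 + 17*s^3 + 75*s^2 - 58*s + 24)/(9*s^6 + 45*s^5 - 118*s^4 + 38*s^3 + 72*s^2 - 88*s + 32)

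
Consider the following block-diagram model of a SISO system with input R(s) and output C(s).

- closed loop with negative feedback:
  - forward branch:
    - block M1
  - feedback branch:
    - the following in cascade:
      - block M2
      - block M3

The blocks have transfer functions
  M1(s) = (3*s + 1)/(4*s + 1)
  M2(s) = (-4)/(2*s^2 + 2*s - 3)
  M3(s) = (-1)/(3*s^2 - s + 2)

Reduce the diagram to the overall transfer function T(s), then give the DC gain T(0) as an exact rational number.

Step 1. combine M2, M3 in series: 4/(6*s^4 + 4*s^3 - 7*s^2 + 7*s - 6)
Step 2. close the feedback loop around M1, (M2*M3): (18*s^5 + 18*s^4 - 17*s^3 + 14*s^2 - 11*s - 6)/(24*s^5 + 22*s^4 - 24*s^3 + 21*s^2 - 5*s - 2)
Step 2 gives the overall T(s). Then T(0) = -6/(-2) = 3.

Therefore the answer is 3.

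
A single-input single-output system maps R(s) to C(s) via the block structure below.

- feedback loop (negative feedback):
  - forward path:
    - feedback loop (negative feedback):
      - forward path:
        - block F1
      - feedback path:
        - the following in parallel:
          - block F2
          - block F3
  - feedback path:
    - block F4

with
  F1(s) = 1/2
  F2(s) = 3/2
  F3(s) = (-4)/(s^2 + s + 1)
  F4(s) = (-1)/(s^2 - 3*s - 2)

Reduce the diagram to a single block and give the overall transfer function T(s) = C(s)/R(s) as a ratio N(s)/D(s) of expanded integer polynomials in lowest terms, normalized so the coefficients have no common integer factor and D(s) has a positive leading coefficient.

Step 1: combine F2, F3 in parallel -> (3*s^2 + 3*s - 5)/(2*s^2 + 2*s + 2)
Step 2: reduce the feedback loop with forward F1 and return (F2+F3) -> (2*s^2 + 2*s + 2)/(7*s^2 + 7*s - 1)
Step 3: apply the feedback formula to [F1/(1+F1*(F2+F3))], F4: this yields T(s), and no further normalization is needed

Final answer: (2*s^4 - 4*s^3 - 8*s^2 - 10*s - 4)/(7*s^4 - 14*s^3 - 38*s^2 - 13*s)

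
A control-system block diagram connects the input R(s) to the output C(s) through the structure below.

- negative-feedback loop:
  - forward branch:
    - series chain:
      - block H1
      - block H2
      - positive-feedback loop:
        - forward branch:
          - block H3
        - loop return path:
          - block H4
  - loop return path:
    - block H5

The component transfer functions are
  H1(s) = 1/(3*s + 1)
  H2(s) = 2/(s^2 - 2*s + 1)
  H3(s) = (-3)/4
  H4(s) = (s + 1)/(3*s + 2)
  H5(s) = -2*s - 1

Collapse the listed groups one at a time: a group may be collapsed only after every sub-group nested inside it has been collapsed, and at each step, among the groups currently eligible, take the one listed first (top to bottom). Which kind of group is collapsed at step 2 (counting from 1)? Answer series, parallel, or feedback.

Answer: series

Working:
1. feedback reduction of H3, H4
2. series reduction of H1, H2, [H3/(1-H3*H4)]
3. collapse the loop ((H1*H2*[H3/(1-H3*H4)]) forward, H5 return)
The group at step 2 is a series group.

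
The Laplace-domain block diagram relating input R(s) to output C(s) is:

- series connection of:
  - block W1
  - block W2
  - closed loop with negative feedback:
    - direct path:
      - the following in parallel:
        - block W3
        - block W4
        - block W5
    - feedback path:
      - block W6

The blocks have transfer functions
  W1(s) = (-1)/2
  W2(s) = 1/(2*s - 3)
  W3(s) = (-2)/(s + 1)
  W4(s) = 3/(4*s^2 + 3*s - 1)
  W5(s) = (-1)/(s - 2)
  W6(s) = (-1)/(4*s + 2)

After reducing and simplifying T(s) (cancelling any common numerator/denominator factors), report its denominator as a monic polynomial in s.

1. parallel reduction of W3, W4, W5 -> (-12*s^2 + 18*s - 9)/(4*s^3 - 5*s^2 - 7*s + 2)
2. collapse the loop ((W3+W4+W5) forward, W6 return) -> (-48*s^3 + 48*s^2 - 18)/(16*s^4 - 12*s^3 - 26*s^2 - 24*s + 13)
3. reduce the series chain W1, W2, [(W3+W4+W5)/(1+(W3+W4+W5)*W6)] -> (24*s^3 - 24*s^2 + 9)/(32*s^5 - 72*s^4 - 16*s^3 + 30*s^2 + 98*s - 39)
T(s) is the step-3 result (common factors already cancelled). Leading coefficient of the denominator: 32. Divide through by 32 for the monic polynomial.

Final answer: s^5 - 9*s^4/4 - s^3/2 + 15*s^2/16 + 49*s/16 - 39/32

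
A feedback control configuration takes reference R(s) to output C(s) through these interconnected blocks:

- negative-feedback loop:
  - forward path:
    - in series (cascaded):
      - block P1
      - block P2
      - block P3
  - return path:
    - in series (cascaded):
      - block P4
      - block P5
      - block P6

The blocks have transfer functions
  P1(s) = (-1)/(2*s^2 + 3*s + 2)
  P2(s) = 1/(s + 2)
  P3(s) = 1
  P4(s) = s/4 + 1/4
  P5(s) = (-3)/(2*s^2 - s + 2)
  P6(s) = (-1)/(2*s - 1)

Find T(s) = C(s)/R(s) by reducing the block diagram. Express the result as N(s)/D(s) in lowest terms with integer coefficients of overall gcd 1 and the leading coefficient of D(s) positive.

Step 1: series reduction of P1, P2, P3 = (-1)/(2*s^3 + 7*s^2 + 8*s + 4)
Step 2: series reduction of P4, P5, P6 = (3*s + 3)/(16*s^3 - 16*s^2 + 20*s - 8)
Step 3: apply the feedback formula to (P1*P2*P3), (P4*P5*P6), giving the overall T(s)

Therefore the answer is (-16*s^3 + 16*s^2 - 20*s + 8)/(32*s^6 + 80*s^5 + 56*s^4 + 60*s^3 + 40*s^2 + 13*s - 35).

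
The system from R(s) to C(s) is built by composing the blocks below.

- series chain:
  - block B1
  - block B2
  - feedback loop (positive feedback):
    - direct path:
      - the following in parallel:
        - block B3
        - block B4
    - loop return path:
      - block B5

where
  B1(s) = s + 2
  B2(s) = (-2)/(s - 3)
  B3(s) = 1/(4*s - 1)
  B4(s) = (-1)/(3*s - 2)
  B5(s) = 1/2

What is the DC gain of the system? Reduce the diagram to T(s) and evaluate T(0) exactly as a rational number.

1. parallel reduction of B3, B4 gives (-s - 1)/(12*s^2 - 11*s + 2)
2. apply the feedback formula to (B3+B4), B5 gives (-2*s - 2)/(24*s^2 - 21*s + 5)
3. cascade B1, B2, [(B3+B4)/(1-(B3+B4)*B5)] gives (4*s^2 + 12*s + 8)/(24*s^3 - 93*s^2 + 68*s - 15)
Evaluating the step-3 result (the overall T(s)) at s = 0 gives T(0) = 8/(-15) = -8/15.

Therefore the answer is -8/15.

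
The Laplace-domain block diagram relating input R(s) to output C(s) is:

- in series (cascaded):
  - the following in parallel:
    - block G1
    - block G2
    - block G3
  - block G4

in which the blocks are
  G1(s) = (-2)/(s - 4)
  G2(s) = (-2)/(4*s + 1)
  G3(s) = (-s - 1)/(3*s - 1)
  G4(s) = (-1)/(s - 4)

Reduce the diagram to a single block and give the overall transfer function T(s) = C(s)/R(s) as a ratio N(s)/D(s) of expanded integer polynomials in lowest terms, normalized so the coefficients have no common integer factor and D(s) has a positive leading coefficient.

1. sum the parallel branches G1, G2, G3 gives (-4*s^3 - 19*s^2 + 47*s - 2)/(12*s^3 - 49*s^2 + 3*s + 4)
2. reduce the series chain (G1+G2+G3), G4, giving the overall T(s)

Hence the answer: (4*s^3 + 19*s^2 - 47*s + 2)/(12*s^4 - 97*s^3 + 199*s^2 - 8*s - 16)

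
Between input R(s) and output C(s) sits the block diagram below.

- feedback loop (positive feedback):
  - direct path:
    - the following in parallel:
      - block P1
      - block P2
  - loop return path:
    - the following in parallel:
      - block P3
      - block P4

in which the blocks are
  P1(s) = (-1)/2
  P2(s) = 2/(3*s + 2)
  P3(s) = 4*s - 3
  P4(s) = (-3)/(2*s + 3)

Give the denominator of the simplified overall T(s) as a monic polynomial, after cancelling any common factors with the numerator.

Step 1 - parallel reduction of P1, P2: (2 - 3*s)/(6*s + 4)
Step 2 - parallel reduction of P3, P4: (8*s^2 + 6*s - 12)/(2*s + 3)
Step 3 - close the feedback loop around (P1+P2), (P3+P4): (-6*s^2 - 5*s + 6)/(24*s^3 + 14*s^2 - 22*s + 36)
T(s) is the step-3 result (common factors already cancelled). Leading coefficient of the denominator: 24. Divide through by 24 for the monic polynomial.

Answer: s^3 + 7*s^2/12 - 11*s/12 + 3/2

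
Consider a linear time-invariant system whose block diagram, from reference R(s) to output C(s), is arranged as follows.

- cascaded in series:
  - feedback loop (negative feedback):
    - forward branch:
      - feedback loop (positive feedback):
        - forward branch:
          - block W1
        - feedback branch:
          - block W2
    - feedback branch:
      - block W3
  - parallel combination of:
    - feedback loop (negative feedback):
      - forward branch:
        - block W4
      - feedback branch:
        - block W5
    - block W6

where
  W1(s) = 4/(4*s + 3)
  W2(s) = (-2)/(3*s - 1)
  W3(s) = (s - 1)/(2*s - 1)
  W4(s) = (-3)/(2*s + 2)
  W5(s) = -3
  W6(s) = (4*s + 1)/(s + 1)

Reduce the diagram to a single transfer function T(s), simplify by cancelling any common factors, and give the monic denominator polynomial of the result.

[1] apply the feedback formula to W1, W2 -> (12*s - 4)/(12*s^2 + 5*s + 5)
[2] close the feedback loop around [W1/(1-W1*W2)], W3 -> (24*s^2 - 20*s + 4)/(24*s^3 + 10*s^2 - 11*s - 1)
[3] feedback reduction of W4, W5 -> (-3)/(2*s + 11)
[4] parallel reduction of [W4/(1+W4*W5)], W6 -> (8*s^2 + 43*s + 8)/(2*s^2 + 13*s + 11)
[5] combine [[W1/(1-W1*W2)]/(1+[W1/(1-W1*W2)]*W3)], ([W4/(1+W4*W5)]+W6) in series -> (192*s^4 + 872*s^3 - 636*s^2 + 12*s + 32)/(48*s^5 + 332*s^4 + 372*s^3 - 35*s^2 - 134*s - 11)
That last expression is T(s), already simplified. Scaling its denominator by 1/48 (the reciprocal of the leading coefficient) yields the monic denominator.

Hence the answer: s^5 + 83*s^4/12 + 31*s^3/4 - 35*s^2/48 - 67*s/24 - 11/48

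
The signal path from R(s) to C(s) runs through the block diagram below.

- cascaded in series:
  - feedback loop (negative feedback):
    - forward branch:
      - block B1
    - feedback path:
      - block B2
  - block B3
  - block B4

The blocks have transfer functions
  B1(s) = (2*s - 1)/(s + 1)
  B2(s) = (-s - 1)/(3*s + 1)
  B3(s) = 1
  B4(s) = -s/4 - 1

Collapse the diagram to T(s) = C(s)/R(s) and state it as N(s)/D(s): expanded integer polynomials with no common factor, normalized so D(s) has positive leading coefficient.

1. reduce the feedback loop with forward B1 and return B2 gives (6*s^2 - s - 1)/(s^2 + 3*s + 2)
2. combine [B1/(1+B1*B2)], B3, B4 in series; the result is T(s) itself (integer coefficients, no common factor, positive leading denominator coefficient)

Final answer: (-6*s^3 - 23*s^2 + 5*s + 4)/(4*s^2 + 12*s + 8)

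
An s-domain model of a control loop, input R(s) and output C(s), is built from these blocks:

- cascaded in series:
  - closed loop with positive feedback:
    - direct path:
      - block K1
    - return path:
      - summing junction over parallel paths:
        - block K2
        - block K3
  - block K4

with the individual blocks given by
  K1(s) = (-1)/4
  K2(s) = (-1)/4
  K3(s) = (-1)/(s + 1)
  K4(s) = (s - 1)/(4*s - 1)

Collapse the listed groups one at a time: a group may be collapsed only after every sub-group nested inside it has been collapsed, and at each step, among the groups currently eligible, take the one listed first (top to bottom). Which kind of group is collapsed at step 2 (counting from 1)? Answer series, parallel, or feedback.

Answer: feedback

Working:
(1) parallel reduction of K2, K3
(2) collapse the loop (K1 forward, (K2+K3) return)
(3) combine [K1/(1-K1*(K2+K3))], K4 in series
The group at step 2 is a feedback group.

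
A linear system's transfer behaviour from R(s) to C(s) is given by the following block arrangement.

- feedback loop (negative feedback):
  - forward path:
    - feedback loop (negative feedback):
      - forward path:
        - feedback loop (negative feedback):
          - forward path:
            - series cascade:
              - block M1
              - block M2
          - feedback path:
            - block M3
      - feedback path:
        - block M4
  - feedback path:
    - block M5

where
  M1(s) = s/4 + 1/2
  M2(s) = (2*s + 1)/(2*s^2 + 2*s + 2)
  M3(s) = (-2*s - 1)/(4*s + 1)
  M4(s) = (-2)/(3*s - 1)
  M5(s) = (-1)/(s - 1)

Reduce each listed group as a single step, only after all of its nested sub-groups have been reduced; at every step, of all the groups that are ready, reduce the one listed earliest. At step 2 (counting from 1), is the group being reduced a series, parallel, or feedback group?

The answer is feedback.

Reasoning:
Step 1. combine M1, M2 in series
Step 2. feedback reduction of (M1*M2), M3
Step 3. close the feedback loop around [(M1*M2)/(1+(M1*M2)*M3)], M4
Step 4. close the feedback loop around [[(M1*M2)/(1+(M1*M2)*M3)]/(1+[(M1*M2)/(1+(M1*M2)*M3)]*M4)], M5
The group at step 2 is a feedback group.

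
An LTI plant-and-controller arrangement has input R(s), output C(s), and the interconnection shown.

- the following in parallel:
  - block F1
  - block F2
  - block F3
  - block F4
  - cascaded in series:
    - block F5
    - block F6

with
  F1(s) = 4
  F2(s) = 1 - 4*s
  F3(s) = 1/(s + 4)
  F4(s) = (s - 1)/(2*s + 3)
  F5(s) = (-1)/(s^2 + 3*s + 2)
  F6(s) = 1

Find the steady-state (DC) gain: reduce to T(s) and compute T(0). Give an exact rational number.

Step 1 - combine F5, F6 in series, giving (-1)/(s^2 + 3*s + 2)
Step 2 - parallel reduction of F1, F2, F3, F4, (F5*F6), giving (-8*s^5 - 57*s^4 - 103*s^3 + 27*s^2 + 190*s + 106)/(2*s^4 + 17*s^3 + 49*s^2 + 58*s + 24)
Evaluating the step-2 result (the overall T(s)) at s = 0 gives T(0) = 106/24 = 53/12.

Hence the answer: 53/12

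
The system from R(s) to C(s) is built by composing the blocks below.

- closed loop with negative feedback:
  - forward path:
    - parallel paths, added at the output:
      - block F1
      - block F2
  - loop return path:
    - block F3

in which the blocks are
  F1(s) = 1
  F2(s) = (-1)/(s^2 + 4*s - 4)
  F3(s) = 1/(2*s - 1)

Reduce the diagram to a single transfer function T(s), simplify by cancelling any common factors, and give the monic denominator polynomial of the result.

Answer: s^3 + 4*s^2 - 4*s - 1/2

Working:
[1] parallel reduction of F1, F2 gives (s^2 + 4*s - 5)/(s^2 + 4*s - 4)
[2] collapse the loop ((F1+F2) forward, F3 return) gives (2*s^3 + 7*s^2 - 14*s + 5)/(2*s^3 + 8*s^2 - 8*s - 1)
The result of step 2 is T(s) in lowest terms. Its denominator has leading coefficient 2; dividing the denominator through by 2 makes it monic.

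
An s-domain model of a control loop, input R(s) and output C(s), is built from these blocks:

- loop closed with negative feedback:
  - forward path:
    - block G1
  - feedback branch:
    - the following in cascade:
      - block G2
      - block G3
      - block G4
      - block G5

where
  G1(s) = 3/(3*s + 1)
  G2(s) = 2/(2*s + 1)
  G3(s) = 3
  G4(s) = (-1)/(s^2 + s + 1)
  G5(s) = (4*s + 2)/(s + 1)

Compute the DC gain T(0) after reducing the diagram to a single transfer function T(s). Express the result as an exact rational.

First reduce the diagram to T(s).

[1] combine G2, G3, G4, G5 in series: (-12)/(s^3 + 2*s^2 + 2*s + 1)
[2] apply the feedback formula to G1, (G2*G3*G4*G5): (3*s^3 + 6*s^2 + 6*s + 3)/(3*s^4 + 7*s^3 + 8*s^2 + 5*s - 35)
Step 2 gives the overall T(s). Then T(0) = 3/(-35) = -3/35.

Answer: -3/35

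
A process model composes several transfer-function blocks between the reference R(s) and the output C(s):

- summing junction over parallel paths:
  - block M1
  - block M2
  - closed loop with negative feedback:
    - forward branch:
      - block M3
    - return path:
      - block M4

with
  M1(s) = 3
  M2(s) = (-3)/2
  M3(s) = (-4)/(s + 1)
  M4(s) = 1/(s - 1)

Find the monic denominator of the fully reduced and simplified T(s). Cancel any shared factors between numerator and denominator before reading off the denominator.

Reducing step by step:

Step 1: reduce the feedback loop with forward M3 and return M4, giving (4 - 4*s)/(s^2 - 5)
Step 2: parallel reduction of M1, M2, [M3/(1+M3*M4)], giving (3*s^2 - 8*s - 7)/(2*s^2 - 10)
That last expression is T(s), already simplified. Scaling its denominator by 1/2 (the reciprocal of the leading coefficient) yields the monic denominator.

Answer: s^2 - 5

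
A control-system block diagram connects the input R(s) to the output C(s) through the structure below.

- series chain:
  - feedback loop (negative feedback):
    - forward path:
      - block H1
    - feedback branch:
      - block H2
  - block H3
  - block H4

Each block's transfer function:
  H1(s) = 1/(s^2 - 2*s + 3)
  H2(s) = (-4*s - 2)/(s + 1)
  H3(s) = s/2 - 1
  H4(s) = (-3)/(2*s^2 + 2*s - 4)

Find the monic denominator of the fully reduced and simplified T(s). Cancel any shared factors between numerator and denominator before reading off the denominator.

1. feedback reduction of H1, H2, giving (s + 1)/(s^3 - s^2 - 3*s + 1)
2. multiply [H1/(1+H1*H2)], H3, H4 (series), giving (-3*s^2 + 3*s + 6)/(4*s^5 - 24*s^3 + 28*s - 8)
Step 2 gives the fully reduced T(s), with no common factor left to cancel. The denominator's leading coefficient is 4, so divide each of its coefficients by 4 to get the monic form.

Therefore the answer is s^5 - 6*s^3 + 7*s - 2.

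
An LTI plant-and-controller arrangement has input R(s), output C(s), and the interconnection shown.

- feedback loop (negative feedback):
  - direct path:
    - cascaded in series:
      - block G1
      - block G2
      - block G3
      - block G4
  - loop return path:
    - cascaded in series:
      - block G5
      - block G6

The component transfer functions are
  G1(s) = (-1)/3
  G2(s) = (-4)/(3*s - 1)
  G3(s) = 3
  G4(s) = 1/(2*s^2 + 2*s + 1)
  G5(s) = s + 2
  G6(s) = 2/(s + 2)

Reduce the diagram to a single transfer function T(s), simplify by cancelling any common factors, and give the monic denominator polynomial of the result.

First reduce the diagram to T(s).

[1] combine G1, G2, G3, G4 in series = 4/(6*s^3 + 4*s^2 + s - 1)
[2] series reduction of G5, G6 = 2
[3] apply the feedback formula to (G1*G2*G3*G4), (G5*G6) = 4/(6*s^3 + 4*s^2 + s + 7)
Step 3 gives the fully reduced T(s), with no common factor left to cancel. The denominator's leading coefficient is 6, so divide each of its coefficients by 6 to get the monic form.

Answer: s^3 + 2*s^2/3 + s/6 + 7/6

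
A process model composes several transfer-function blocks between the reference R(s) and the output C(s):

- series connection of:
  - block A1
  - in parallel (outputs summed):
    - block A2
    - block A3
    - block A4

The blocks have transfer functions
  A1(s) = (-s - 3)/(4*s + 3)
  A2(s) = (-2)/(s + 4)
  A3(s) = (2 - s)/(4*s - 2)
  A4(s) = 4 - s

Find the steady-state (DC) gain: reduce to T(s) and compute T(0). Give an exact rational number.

Step 1 - reduce the parallel group A2, A3, A4 -> (-4*s^3 + s^2 + 54*s - 20)/(4*s^2 + 14*s - 8)
Step 2 - cascade A1, (A2+A3+A4) -> (4*s^4 + 11*s^3 - 57*s^2 - 142*s + 60)/(16*s^3 + 68*s^2 + 10*s - 24)
Step 2 gives the overall T(s). Then T(0) = 60/(-24) = -5/2.

Therefore the answer is -5/2.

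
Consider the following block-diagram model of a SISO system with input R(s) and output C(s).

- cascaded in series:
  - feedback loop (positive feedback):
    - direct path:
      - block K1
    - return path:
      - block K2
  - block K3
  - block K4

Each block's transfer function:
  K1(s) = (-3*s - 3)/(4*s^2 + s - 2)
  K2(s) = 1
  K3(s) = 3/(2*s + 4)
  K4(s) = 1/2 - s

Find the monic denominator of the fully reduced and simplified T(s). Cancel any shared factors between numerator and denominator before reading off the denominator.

Answer: s^3 + 3*s^2 + 9*s/4 + 1/2

Working:
Step 1: close the feedback loop around K1, K2 -> (-3*s - 3)/(4*s^2 + 4*s + 1)
Step 2: multiply [K1/(1-K1*K2)], K3, K4 (series) -> (18*s^2 + 9*s - 9)/(16*s^3 + 48*s^2 + 36*s + 8)
That last expression is T(s), already simplified. Scaling its denominator by 1/16 (the reciprocal of the leading coefficient) yields the monic denominator.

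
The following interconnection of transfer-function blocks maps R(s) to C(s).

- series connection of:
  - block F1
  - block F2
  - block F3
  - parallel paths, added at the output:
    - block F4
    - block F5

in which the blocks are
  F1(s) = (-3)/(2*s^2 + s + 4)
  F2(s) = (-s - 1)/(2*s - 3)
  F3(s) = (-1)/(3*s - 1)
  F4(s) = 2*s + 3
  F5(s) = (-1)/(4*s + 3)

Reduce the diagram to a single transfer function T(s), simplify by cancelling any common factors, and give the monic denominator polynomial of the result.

Step 1 - sum the parallel branches F4, F5 = (8*s^2 + 18*s + 8)/(4*s + 3)
Step 2 - multiply F1, F2, F3, (F4+F5) (series) = (-24*s^3 - 78*s^2 - 78*s - 24)/(48*s^5 - 28*s^4 + 28*s^3 - 107*s^2 - 75*s + 36)
The result of step 2 is T(s) in lowest terms. Its denominator has leading coefficient 48; dividing the denominator through by 48 makes it monic.

Hence the answer: s^5 - 7*s^4/12 + 7*s^3/12 - 107*s^2/48 - 25*s/16 + 3/4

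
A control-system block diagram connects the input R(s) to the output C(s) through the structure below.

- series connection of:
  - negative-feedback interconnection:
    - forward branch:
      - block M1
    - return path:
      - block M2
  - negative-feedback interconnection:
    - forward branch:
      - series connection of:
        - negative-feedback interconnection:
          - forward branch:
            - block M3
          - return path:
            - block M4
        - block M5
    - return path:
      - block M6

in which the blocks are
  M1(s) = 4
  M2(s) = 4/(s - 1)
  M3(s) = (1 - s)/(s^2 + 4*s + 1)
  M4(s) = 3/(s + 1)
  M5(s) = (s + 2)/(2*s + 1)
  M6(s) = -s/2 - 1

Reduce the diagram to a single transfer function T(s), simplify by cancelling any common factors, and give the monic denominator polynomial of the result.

First reduce the diagram to T(s).

(1) collapse the loop (M1 forward, M2 return) gives (4*s - 4)/(s + 15)
(2) close the feedback loop around M3, M4 gives (1 - s^2)/(s^3 + 5*s^2 + 2*s + 4)
(3) multiply [M3/(1+M3*M4)], M5 (series) gives (-s^3 - 2*s^2 + s + 2)/(2*s^4 + 11*s^3 + 9*s^2 + 10*s + 4)
(4) close the feedback loop around ([M3/(1+M3*M4)]*M5), M6 gives (-2*s^3 - 4*s^2 + 2*s + 4)/(5*s^4 + 26*s^3 + 21*s^2 + 16*s + 4)
(5) multiply [M1/(1+M1*M2)], [([M3/(1+M3*M4)]*M5)/(1+([M3/(1+M3*M4)]*M5)*M6)] (series) gives (-8*s^4 - 8*s^3 + 24*s^2 + 8*s - 16)/(5*s^5 + 101*s^4 + 411*s^3 + 331*s^2 + 244*s + 60)
That last expression is T(s), already simplified. Scaling its denominator by 1/5 (the reciprocal of the leading coefficient) yields the monic denominator.

Answer: s^5 + 101*s^4/5 + 411*s^3/5 + 331*s^2/5 + 244*s/5 + 12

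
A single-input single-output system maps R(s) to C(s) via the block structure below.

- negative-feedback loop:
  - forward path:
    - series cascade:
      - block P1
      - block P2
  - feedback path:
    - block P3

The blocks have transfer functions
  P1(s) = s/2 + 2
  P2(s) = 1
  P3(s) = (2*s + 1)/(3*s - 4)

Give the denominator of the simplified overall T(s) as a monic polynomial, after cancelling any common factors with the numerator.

First reduce the diagram to T(s).

1. cascade P1, P2 -> s/2 + 2
2. reduce the feedback loop with forward (P1*P2) and return P3 -> (3*s^2 + 8*s - 16)/(2*s^2 + 15*s - 4)
No further cancellation is possible in the step-2 result, so that is T(s). Its denominator becomes monic after dividing by the leading coefficient 2.

Answer: s^2 + 15*s/2 - 2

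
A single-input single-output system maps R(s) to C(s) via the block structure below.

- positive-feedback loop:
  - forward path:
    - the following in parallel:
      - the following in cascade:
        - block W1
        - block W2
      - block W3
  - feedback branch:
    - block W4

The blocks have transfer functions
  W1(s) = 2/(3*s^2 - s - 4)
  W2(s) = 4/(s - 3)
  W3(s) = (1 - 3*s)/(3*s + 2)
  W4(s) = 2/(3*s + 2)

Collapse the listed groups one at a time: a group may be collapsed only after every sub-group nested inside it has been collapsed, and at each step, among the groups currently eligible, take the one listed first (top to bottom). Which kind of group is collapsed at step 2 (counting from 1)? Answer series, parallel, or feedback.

The answer is parallel.

Reasoning:
[1] series reduction of W1, W2
[2] parallel reduction of (W1*W2), W3
[3] feedback reduction of ((W1*W2)+W3), W4
So the answer for step 2 is parallel.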